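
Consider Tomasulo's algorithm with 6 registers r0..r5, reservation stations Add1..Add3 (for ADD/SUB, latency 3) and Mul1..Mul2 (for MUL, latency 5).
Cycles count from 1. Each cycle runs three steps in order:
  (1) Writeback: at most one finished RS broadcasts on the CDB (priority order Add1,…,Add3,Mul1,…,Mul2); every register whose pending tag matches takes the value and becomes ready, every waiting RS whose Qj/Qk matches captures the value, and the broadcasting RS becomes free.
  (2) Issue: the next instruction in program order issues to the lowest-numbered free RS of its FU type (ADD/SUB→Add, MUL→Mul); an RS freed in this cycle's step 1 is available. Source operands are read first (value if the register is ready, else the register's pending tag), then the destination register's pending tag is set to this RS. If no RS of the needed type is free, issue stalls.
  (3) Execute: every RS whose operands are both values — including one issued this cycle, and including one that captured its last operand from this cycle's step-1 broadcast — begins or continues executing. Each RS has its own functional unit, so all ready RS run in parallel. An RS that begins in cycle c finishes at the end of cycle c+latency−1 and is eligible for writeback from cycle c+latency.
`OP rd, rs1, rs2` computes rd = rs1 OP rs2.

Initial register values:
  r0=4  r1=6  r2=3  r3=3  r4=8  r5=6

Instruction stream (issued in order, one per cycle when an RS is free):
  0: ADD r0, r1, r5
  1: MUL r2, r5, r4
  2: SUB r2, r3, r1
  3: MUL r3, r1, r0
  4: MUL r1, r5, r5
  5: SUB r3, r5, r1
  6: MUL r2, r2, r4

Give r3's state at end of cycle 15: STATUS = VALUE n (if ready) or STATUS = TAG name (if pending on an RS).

STATUS = VALUE -30

  c1: issue ADD r0<-Add1  regs: r0:Add1,r1:6,r2:3,r3:3,r4:8,r5:6
  c2: issue MUL r2<-Mul1  regs: r0:Add1,r1:6,r2:Mul1,r3:3,r4:8,r5:6
  c3: issue SUB r2<-Add2  regs: r0:Add1,r1:6,r2:Add2,r3:3,r4:8,r5:6
  c4: CDB Add1=12; issue MUL r3<-Mul2  regs: r0:12,r1:6,r2:Add2,r3:Mul2,r4:8,r5:6
  c5: stall  regs: r0:12,r1:6,r2:Add2,r3:Mul2,r4:8,r5:6
  c6: CDB Add2=-3; stall  regs: r0:12,r1:6,r2:-3,r3:Mul2,r4:8,r5:6
  c7: CDB Mul1=48; issue MUL r1<-Mul1  regs: r0:12,r1:Mul1,r2:-3,r3:Mul2,r4:8,r5:6
  c8: issue SUB r3<-Add1  regs: r0:12,r1:Mul1,r2:-3,r3:Add1,r4:8,r5:6
  c9: CDB Mul2=72; issue MUL r2<-Mul2  regs: r0:12,r1:Mul1,r2:Mul2,r3:Add1,r4:8,r5:6
  c10: -  regs: r0:12,r1:Mul1,r2:Mul2,r3:Add1,r4:8,r5:6
  c11: -  regs: r0:12,r1:Mul1,r2:Mul2,r3:Add1,r4:8,r5:6
  c12: CDB Mul1=36  regs: r0:12,r1:36,r2:Mul2,r3:Add1,r4:8,r5:6
  c13: -  regs: r0:12,r1:36,r2:Mul2,r3:Add1,r4:8,r5:6
  c14: CDB Mul2=-24  regs: r0:12,r1:36,r2:-24,r3:Add1,r4:8,r5:6
  c15: CDB Add1=-30  regs: r0:12,r1:36,r2:-24,r3:-30,r4:8,r5:6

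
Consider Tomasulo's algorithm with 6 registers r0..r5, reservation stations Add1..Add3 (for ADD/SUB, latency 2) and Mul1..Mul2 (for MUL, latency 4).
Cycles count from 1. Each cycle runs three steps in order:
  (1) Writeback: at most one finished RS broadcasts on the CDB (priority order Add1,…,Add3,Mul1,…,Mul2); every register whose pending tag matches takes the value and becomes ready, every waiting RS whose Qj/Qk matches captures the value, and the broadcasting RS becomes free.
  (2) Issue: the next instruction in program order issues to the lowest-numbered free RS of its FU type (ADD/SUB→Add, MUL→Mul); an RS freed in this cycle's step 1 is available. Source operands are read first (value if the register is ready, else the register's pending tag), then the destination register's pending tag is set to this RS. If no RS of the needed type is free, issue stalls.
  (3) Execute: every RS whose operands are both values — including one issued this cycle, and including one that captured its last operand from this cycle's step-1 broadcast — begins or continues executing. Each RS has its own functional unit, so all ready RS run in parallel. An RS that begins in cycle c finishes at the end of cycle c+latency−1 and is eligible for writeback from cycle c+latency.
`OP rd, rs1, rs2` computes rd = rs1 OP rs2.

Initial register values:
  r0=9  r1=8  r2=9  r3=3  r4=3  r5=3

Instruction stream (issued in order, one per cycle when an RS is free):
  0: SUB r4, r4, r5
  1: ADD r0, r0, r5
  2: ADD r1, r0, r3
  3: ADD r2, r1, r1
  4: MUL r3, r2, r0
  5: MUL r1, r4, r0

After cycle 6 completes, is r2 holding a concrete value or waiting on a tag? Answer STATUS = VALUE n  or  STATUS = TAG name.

STATUS = TAG Add2

cycle 1: issue SUB r4<-Add1 // r0:9,r1:8,r2:9,r3:3,r4:Add1,r5:3
cycle 2: issue ADD r0<-Add2 // r0:Add2,r1:8,r2:9,r3:3,r4:Add1,r5:3
cycle 3: CDB Add1=0; issue ADD r1<-Add1 // r0:Add2,r1:Add1,r2:9,r3:3,r4:0,r5:3
cycle 4: CDB Add2=12; issue ADD r2<-Add2 // r0:12,r1:Add1,r2:Add2,r3:3,r4:0,r5:3
cycle 5: issue MUL r3<-Mul1 // r0:12,r1:Add1,r2:Add2,r3:Mul1,r4:0,r5:3
cycle 6: CDB Add1=15; issue MUL r1<-Mul2 // r0:12,r1:Mul2,r2:Add2,r3:Mul1,r4:0,r5:3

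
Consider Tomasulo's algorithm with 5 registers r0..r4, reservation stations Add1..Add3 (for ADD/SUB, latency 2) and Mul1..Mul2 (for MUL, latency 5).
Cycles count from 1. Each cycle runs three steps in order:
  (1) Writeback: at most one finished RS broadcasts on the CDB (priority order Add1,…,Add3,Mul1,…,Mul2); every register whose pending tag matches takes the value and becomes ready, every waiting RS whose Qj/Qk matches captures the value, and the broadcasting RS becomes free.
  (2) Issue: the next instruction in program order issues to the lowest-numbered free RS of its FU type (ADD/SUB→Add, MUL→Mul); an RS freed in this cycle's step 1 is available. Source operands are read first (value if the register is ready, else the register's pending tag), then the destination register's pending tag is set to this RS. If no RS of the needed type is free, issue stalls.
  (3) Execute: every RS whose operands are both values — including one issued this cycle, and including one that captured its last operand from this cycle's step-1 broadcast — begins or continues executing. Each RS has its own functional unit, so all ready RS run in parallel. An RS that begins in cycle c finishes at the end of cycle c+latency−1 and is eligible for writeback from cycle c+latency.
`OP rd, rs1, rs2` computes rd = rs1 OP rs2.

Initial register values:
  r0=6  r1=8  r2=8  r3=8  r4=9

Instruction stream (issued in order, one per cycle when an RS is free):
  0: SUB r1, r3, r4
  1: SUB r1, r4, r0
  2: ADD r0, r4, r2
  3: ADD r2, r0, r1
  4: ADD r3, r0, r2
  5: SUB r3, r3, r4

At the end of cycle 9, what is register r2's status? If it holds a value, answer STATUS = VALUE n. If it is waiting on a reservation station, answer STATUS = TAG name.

STATUS = VALUE 20

cycle 1: issue SUB r1<-Add1 // r0:6,r1:Add1,r2:8,r3:8,r4:9
cycle 2: issue SUB r1<-Add2 // r0:6,r1:Add2,r2:8,r3:8,r4:9
cycle 3: CDB Add1=-1; issue ADD r0<-Add1 // r0:Add1,r1:Add2,r2:8,r3:8,r4:9
cycle 4: CDB Add2=3; issue ADD r2<-Add2 // r0:Add1,r1:3,r2:Add2,r3:8,r4:9
cycle 5: CDB Add1=17; issue ADD r3<-Add1 // r0:17,r1:3,r2:Add2,r3:Add1,r4:9
cycle 6: issue SUB r3<-Add3 // r0:17,r1:3,r2:Add2,r3:Add3,r4:9
cycle 7: CDB Add2=20 // r0:17,r1:3,r2:20,r3:Add3,r4:9
cycle 8: - // r0:17,r1:3,r2:20,r3:Add3,r4:9
cycle 9: CDB Add1=37 // r0:17,r1:3,r2:20,r3:Add3,r4:9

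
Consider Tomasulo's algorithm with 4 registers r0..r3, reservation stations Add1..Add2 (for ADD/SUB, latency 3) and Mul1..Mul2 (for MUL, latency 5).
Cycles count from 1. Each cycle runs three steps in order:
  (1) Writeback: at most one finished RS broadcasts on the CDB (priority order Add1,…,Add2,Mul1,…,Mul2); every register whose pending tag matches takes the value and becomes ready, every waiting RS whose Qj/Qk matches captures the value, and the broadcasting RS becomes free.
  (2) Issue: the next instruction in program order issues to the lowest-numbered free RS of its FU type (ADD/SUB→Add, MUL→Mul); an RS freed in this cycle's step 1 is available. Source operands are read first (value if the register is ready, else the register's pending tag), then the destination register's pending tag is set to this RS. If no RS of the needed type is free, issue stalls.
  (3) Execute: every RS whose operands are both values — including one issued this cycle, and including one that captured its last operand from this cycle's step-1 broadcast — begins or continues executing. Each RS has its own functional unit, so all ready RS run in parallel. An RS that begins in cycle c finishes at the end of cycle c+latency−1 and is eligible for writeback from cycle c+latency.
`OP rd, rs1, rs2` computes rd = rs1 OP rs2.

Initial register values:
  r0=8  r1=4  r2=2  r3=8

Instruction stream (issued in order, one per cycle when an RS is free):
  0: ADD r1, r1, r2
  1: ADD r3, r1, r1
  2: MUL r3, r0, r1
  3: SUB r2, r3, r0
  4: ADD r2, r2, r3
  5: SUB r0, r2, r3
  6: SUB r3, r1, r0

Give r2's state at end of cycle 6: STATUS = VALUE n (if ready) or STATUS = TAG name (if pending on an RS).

STATUS = TAG Add1

cycle 1: issue ADD r1<-Add1 // r0:8,r1:Add1,r2:2,r3:8
cycle 2: issue ADD r3<-Add2 // r0:8,r1:Add1,r2:2,r3:Add2
cycle 3: issue MUL r3<-Mul1 // r0:8,r1:Add1,r2:2,r3:Mul1
cycle 4: CDB Add1=6; issue SUB r2<-Add1 // r0:8,r1:6,r2:Add1,r3:Mul1
cycle 5: stall // r0:8,r1:6,r2:Add1,r3:Mul1
cycle 6: stall // r0:8,r1:6,r2:Add1,r3:Mul1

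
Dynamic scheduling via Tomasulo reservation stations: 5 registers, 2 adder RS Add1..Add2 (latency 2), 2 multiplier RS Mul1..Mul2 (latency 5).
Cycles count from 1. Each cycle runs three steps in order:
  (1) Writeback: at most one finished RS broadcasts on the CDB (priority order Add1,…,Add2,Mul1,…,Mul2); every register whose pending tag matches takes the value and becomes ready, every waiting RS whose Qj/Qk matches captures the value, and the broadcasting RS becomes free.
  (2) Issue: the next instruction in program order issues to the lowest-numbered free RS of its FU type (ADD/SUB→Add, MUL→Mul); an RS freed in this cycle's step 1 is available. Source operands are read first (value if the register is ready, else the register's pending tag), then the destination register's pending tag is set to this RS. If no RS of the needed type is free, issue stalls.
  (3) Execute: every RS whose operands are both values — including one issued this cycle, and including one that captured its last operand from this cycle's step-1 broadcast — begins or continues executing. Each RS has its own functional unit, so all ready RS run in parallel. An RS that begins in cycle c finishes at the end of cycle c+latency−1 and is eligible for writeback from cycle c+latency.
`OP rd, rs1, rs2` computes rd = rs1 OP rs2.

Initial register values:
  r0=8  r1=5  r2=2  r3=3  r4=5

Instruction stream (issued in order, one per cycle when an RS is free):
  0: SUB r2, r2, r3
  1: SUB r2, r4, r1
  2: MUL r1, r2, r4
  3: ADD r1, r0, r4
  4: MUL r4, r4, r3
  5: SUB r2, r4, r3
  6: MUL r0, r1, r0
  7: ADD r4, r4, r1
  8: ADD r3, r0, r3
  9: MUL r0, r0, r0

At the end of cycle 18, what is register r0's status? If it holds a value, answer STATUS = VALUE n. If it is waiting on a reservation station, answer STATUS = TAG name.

STATUS = TAG Mul2

  c1: issue SUB r2<-Add1  regs: r0:8,r1:5,r2:Add1,r3:3,r4:5
  c2: issue SUB r2<-Add2  regs: r0:8,r1:5,r2:Add2,r3:3,r4:5
  c3: CDB Add1=-1; issue MUL r1<-Mul1  regs: r0:8,r1:Mul1,r2:Add2,r3:3,r4:5
  c4: CDB Add2=0; issue ADD r1<-Add1  regs: r0:8,r1:Add1,r2:0,r3:3,r4:5
  c5: issue MUL r4<-Mul2  regs: r0:8,r1:Add1,r2:0,r3:3,r4:Mul2
  c6: CDB Add1=13; issue SUB r2<-Add1  regs: r0:8,r1:13,r2:Add1,r3:3,r4:Mul2
  c7: stall  regs: r0:8,r1:13,r2:Add1,r3:3,r4:Mul2
  c8: stall  regs: r0:8,r1:13,r2:Add1,r3:3,r4:Mul2
  c9: CDB Mul1=0; issue MUL r0<-Mul1  regs: r0:Mul1,r1:13,r2:Add1,r3:3,r4:Mul2
  c10: CDB Mul2=15; issue ADD r4<-Add2  regs: r0:Mul1,r1:13,r2:Add1,r3:3,r4:Add2
  c11: stall  regs: r0:Mul1,r1:13,r2:Add1,r3:3,r4:Add2
  c12: CDB Add1=12; issue ADD r3<-Add1  regs: r0:Mul1,r1:13,r2:12,r3:Add1,r4:Add2
  c13: CDB Add2=28; issue MUL r0<-Mul2  regs: r0:Mul2,r1:13,r2:12,r3:Add1,r4:28
  c14: CDB Mul1=104  regs: r0:Mul2,r1:13,r2:12,r3:Add1,r4:28
  c15: -  regs: r0:Mul2,r1:13,r2:12,r3:Add1,r4:28
  c16: CDB Add1=107  regs: r0:Mul2,r1:13,r2:12,r3:107,r4:28
  c17: -  regs: r0:Mul2,r1:13,r2:12,r3:107,r4:28
  c18: -  regs: r0:Mul2,r1:13,r2:12,r3:107,r4:28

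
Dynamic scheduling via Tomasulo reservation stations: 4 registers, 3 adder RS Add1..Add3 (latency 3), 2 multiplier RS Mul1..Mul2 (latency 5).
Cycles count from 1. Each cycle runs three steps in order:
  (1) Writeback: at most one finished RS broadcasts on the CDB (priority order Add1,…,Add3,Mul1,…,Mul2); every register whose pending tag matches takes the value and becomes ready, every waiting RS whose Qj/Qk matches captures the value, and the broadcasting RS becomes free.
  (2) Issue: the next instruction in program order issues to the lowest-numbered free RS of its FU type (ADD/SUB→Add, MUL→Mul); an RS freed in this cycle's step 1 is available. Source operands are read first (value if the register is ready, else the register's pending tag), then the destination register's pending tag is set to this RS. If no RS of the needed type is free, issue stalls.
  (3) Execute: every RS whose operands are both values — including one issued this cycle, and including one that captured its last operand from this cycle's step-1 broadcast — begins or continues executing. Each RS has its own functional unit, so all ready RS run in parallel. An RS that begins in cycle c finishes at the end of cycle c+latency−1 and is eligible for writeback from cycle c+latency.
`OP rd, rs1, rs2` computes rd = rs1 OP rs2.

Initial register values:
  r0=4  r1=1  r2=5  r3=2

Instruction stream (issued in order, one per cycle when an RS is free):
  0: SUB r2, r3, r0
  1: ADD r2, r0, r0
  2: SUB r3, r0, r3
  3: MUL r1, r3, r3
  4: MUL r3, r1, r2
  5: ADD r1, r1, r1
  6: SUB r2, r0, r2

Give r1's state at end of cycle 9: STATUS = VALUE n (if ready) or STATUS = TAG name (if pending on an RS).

c1: issue SUB r2<-Add1 | r0:4,r1:1,r2:Add1,r3:2
c2: issue ADD r2<-Add2 | r0:4,r1:1,r2:Add2,r3:2
c3: issue SUB r3<-Add3 | r0:4,r1:1,r2:Add2,r3:Add3
c4: CDB Add1=-2; issue MUL r1<-Mul1 | r0:4,r1:Mul1,r2:Add2,r3:Add3
c5: CDB Add2=8; issue MUL r3<-Mul2 | r0:4,r1:Mul1,r2:8,r3:Mul2
c6: CDB Add3=2; issue ADD r1<-Add1 | r0:4,r1:Add1,r2:8,r3:Mul2
c7: issue SUB r2<-Add2 | r0:4,r1:Add1,r2:Add2,r3:Mul2
c8: - | r0:4,r1:Add1,r2:Add2,r3:Mul2
c9: - | r0:4,r1:Add1,r2:Add2,r3:Mul2

STATUS = TAG Add1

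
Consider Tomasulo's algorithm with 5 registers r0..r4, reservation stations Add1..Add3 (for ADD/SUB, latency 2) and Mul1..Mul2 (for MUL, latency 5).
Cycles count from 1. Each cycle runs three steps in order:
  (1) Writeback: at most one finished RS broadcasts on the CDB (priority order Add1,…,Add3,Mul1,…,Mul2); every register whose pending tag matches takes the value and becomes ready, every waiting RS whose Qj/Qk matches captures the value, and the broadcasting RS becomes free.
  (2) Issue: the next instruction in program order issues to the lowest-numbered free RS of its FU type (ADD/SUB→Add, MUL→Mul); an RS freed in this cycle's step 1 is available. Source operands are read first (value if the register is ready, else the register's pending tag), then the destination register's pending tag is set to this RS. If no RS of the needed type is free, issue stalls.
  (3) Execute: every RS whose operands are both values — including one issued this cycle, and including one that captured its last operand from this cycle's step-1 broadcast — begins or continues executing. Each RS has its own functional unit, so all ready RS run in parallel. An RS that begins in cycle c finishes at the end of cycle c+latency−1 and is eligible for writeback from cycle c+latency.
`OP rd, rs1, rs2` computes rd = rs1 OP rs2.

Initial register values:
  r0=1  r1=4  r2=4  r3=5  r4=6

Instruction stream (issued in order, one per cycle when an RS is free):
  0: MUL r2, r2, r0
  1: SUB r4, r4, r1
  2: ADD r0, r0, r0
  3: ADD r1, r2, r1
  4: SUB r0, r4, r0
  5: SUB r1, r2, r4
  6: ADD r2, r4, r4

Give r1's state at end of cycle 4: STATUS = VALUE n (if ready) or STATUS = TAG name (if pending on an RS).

cycle 1: issue MUL r2<-Mul1 // r0:1,r1:4,r2:Mul1,r3:5,r4:6
cycle 2: issue SUB r4<-Add1 // r0:1,r1:4,r2:Mul1,r3:5,r4:Add1
cycle 3: issue ADD r0<-Add2 // r0:Add2,r1:4,r2:Mul1,r3:5,r4:Add1
cycle 4: CDB Add1=2; issue ADD r1<-Add1 // r0:Add2,r1:Add1,r2:Mul1,r3:5,r4:2

STATUS = TAG Add1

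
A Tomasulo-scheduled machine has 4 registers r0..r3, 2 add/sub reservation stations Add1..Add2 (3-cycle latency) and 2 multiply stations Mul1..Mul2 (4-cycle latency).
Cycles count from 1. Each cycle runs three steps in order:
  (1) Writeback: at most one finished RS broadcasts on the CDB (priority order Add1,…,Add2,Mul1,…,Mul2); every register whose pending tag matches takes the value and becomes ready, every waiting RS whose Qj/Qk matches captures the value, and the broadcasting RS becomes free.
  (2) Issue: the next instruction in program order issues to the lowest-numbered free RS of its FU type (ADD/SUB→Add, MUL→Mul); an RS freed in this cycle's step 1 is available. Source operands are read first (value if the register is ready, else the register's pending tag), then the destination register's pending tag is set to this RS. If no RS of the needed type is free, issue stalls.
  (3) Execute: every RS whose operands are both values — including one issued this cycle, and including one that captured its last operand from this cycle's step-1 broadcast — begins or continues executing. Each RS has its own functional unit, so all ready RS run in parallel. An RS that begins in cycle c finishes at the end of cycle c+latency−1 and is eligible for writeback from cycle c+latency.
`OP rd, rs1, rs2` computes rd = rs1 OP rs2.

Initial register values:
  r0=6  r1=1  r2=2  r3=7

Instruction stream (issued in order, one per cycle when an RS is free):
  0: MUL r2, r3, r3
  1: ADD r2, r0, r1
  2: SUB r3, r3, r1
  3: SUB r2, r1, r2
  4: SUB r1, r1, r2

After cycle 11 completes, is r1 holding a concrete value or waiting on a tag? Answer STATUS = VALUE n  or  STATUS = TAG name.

STATUS = VALUE 7

  c1: issue MUL r2<-Mul1  regs: r0:6,r1:1,r2:Mul1,r3:7
  c2: issue ADD r2<-Add1  regs: r0:6,r1:1,r2:Add1,r3:7
  c3: issue SUB r3<-Add2  regs: r0:6,r1:1,r2:Add1,r3:Add2
  c4: stall  regs: r0:6,r1:1,r2:Add1,r3:Add2
  c5: CDB Add1=7; issue SUB r2<-Add1  regs: r0:6,r1:1,r2:Add1,r3:Add2
  c6: CDB Add2=6; issue SUB r1<-Add2  regs: r0:6,r1:Add2,r2:Add1,r3:6
  c7: CDB Mul1=49  regs: r0:6,r1:Add2,r2:Add1,r3:6
  c8: CDB Add1=-6  regs: r0:6,r1:Add2,r2:-6,r3:6
  c9: -  regs: r0:6,r1:Add2,r2:-6,r3:6
  c10: -  regs: r0:6,r1:Add2,r2:-6,r3:6
  c11: CDB Add2=7  regs: r0:6,r1:7,r2:-6,r3:6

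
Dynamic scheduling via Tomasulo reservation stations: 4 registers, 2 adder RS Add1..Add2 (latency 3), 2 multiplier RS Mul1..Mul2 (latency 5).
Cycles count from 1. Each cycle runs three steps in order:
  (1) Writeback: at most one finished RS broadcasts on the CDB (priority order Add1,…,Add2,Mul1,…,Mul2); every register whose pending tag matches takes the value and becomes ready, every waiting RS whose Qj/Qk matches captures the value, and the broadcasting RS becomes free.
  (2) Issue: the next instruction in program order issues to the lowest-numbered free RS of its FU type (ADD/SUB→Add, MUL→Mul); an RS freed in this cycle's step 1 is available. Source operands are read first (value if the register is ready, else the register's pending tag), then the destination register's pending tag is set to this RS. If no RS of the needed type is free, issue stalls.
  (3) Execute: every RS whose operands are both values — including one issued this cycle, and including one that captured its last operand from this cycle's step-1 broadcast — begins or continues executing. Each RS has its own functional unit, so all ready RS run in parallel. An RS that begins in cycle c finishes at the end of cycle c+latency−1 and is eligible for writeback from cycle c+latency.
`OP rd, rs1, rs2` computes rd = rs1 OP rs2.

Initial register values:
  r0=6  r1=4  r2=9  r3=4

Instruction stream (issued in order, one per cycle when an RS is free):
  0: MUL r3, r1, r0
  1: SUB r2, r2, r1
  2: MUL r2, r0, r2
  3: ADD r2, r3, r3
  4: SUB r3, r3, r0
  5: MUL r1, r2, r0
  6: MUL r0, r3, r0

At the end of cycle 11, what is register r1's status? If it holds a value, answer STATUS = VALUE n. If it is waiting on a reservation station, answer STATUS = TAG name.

STATUS = TAG Mul1

  c1: issue MUL r3<-Mul1  regs: r0:6,r1:4,r2:9,r3:Mul1
  c2: issue SUB r2<-Add1  regs: r0:6,r1:4,r2:Add1,r3:Mul1
  c3: issue MUL r2<-Mul2  regs: r0:6,r1:4,r2:Mul2,r3:Mul1
  c4: issue ADD r2<-Add2  regs: r0:6,r1:4,r2:Add2,r3:Mul1
  c5: CDB Add1=5; issue SUB r3<-Add1  regs: r0:6,r1:4,r2:Add2,r3:Add1
  c6: CDB Mul1=24; issue MUL r1<-Mul1  regs: r0:6,r1:Mul1,r2:Add2,r3:Add1
  c7: stall  regs: r0:6,r1:Mul1,r2:Add2,r3:Add1
  c8: stall  regs: r0:6,r1:Mul1,r2:Add2,r3:Add1
  c9: CDB Add1=18; stall  regs: r0:6,r1:Mul1,r2:Add2,r3:18
  c10: CDB Add2=48; stall  regs: r0:6,r1:Mul1,r2:48,r3:18
  c11: CDB Mul2=30; issue MUL r0<-Mul2  regs: r0:Mul2,r1:Mul1,r2:48,r3:18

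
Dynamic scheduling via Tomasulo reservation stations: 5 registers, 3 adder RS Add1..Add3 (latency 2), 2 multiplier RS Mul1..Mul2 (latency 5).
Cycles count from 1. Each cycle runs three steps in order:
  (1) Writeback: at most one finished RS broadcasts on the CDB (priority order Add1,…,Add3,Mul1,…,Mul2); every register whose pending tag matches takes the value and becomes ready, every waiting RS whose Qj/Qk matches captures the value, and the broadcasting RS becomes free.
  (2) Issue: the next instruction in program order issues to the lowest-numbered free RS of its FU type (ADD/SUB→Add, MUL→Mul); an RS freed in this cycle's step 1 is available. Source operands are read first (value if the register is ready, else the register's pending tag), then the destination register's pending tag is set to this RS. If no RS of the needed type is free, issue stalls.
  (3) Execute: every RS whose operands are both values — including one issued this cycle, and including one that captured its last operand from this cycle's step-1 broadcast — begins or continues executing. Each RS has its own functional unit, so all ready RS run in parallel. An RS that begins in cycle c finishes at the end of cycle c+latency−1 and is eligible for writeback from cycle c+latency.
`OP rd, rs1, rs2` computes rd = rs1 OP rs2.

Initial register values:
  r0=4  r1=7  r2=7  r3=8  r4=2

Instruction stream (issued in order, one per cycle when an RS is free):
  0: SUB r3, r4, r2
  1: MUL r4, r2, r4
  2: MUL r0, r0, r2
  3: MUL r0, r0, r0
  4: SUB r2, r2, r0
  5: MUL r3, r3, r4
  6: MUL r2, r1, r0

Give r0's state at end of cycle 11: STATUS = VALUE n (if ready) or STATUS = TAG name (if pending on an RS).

STATUS = TAG Mul1

cycle 1: issue SUB r3<-Add1 // r0:4,r1:7,r2:7,r3:Add1,r4:2
cycle 2: issue MUL r4<-Mul1 // r0:4,r1:7,r2:7,r3:Add1,r4:Mul1
cycle 3: CDB Add1=-5; issue MUL r0<-Mul2 // r0:Mul2,r1:7,r2:7,r3:-5,r4:Mul1
cycle 4: stall // r0:Mul2,r1:7,r2:7,r3:-5,r4:Mul1
cycle 5: stall // r0:Mul2,r1:7,r2:7,r3:-5,r4:Mul1
cycle 6: stall // r0:Mul2,r1:7,r2:7,r3:-5,r4:Mul1
cycle 7: CDB Mul1=14; issue MUL r0<-Mul1 // r0:Mul1,r1:7,r2:7,r3:-5,r4:14
cycle 8: CDB Mul2=28; issue SUB r2<-Add1 // r0:Mul1,r1:7,r2:Add1,r3:-5,r4:14
cycle 9: issue MUL r3<-Mul2 // r0:Mul1,r1:7,r2:Add1,r3:Mul2,r4:14
cycle 10: stall // r0:Mul1,r1:7,r2:Add1,r3:Mul2,r4:14
cycle 11: stall // r0:Mul1,r1:7,r2:Add1,r3:Mul2,r4:14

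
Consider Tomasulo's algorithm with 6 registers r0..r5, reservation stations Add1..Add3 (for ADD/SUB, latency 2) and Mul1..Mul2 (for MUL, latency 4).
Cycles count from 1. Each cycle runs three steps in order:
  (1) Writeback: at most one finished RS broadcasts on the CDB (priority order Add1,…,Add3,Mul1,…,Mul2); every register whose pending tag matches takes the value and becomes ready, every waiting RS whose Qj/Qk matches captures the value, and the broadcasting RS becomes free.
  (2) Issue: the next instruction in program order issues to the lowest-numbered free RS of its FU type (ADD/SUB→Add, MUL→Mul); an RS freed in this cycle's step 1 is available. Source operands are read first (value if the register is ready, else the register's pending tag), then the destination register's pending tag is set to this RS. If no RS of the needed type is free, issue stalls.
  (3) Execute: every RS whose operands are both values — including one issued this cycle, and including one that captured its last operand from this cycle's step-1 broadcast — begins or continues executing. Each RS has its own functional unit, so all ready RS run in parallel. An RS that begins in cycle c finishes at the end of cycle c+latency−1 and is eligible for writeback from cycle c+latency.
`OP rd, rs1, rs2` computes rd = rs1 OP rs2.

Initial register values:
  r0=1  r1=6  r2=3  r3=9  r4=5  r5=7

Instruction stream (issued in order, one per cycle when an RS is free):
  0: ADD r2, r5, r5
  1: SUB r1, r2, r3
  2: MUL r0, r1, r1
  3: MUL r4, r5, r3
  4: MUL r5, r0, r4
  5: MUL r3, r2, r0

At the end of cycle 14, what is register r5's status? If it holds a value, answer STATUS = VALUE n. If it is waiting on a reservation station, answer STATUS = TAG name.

STATUS = VALUE 1575

  c1: issue ADD r2<-Add1  regs: r0:1,r1:6,r2:Add1,r3:9,r4:5,r5:7
  c2: issue SUB r1<-Add2  regs: r0:1,r1:Add2,r2:Add1,r3:9,r4:5,r5:7
  c3: CDB Add1=14; issue MUL r0<-Mul1  regs: r0:Mul1,r1:Add2,r2:14,r3:9,r4:5,r5:7
  c4: issue MUL r4<-Mul2  regs: r0:Mul1,r1:Add2,r2:14,r3:9,r4:Mul2,r5:7
  c5: CDB Add2=5; stall  regs: r0:Mul1,r1:5,r2:14,r3:9,r4:Mul2,r5:7
  c6: stall  regs: r0:Mul1,r1:5,r2:14,r3:9,r4:Mul2,r5:7
  c7: stall  regs: r0:Mul1,r1:5,r2:14,r3:9,r4:Mul2,r5:7
  c8: CDB Mul2=63; issue MUL r5<-Mul2  regs: r0:Mul1,r1:5,r2:14,r3:9,r4:63,r5:Mul2
  c9: CDB Mul1=25; issue MUL r3<-Mul1  regs: r0:25,r1:5,r2:14,r3:Mul1,r4:63,r5:Mul2
  c10: -  regs: r0:25,r1:5,r2:14,r3:Mul1,r4:63,r5:Mul2
  c11: -  regs: r0:25,r1:5,r2:14,r3:Mul1,r4:63,r5:Mul2
  c12: -  regs: r0:25,r1:5,r2:14,r3:Mul1,r4:63,r5:Mul2
  c13: CDB Mul1=350  regs: r0:25,r1:5,r2:14,r3:350,r4:63,r5:Mul2
  c14: CDB Mul2=1575  regs: r0:25,r1:5,r2:14,r3:350,r4:63,r5:1575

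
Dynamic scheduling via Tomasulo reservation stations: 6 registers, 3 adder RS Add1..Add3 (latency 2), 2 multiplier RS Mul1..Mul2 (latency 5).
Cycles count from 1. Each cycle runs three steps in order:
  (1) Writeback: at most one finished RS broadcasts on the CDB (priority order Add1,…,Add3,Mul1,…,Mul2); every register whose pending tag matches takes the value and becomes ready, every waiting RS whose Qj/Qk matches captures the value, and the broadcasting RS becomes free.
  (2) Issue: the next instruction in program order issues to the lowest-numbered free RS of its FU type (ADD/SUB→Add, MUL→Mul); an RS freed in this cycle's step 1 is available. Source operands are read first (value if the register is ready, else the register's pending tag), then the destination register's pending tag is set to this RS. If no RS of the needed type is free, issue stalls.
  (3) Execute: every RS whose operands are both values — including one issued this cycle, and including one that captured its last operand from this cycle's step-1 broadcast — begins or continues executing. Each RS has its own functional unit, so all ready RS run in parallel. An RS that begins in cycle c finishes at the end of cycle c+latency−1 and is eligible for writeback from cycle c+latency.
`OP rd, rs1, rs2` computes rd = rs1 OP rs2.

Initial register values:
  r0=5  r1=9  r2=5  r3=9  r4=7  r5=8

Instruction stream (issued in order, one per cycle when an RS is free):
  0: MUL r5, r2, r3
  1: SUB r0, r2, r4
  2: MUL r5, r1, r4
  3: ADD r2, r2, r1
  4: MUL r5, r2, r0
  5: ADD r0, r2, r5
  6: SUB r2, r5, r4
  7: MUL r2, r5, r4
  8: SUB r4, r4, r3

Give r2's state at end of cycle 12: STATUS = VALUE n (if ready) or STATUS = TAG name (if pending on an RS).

STATUS = TAG Mul2

cycle 1: issue MUL r5<-Mul1 // r0:5,r1:9,r2:5,r3:9,r4:7,r5:Mul1
cycle 2: issue SUB r0<-Add1 // r0:Add1,r1:9,r2:5,r3:9,r4:7,r5:Mul1
cycle 3: issue MUL r5<-Mul2 // r0:Add1,r1:9,r2:5,r3:9,r4:7,r5:Mul2
cycle 4: CDB Add1=-2; issue ADD r2<-Add1 // r0:-2,r1:9,r2:Add1,r3:9,r4:7,r5:Mul2
cycle 5: stall // r0:-2,r1:9,r2:Add1,r3:9,r4:7,r5:Mul2
cycle 6: CDB Add1=14; stall // r0:-2,r1:9,r2:14,r3:9,r4:7,r5:Mul2
cycle 7: CDB Mul1=45; issue MUL r5<-Mul1 // r0:-2,r1:9,r2:14,r3:9,r4:7,r5:Mul1
cycle 8: CDB Mul2=63; issue ADD r0<-Add1 // r0:Add1,r1:9,r2:14,r3:9,r4:7,r5:Mul1
cycle 9: issue SUB r2<-Add2 // r0:Add1,r1:9,r2:Add2,r3:9,r4:7,r5:Mul1
cycle 10: issue MUL r2<-Mul2 // r0:Add1,r1:9,r2:Mul2,r3:9,r4:7,r5:Mul1
cycle 11: issue SUB r4<-Add3 // r0:Add1,r1:9,r2:Mul2,r3:9,r4:Add3,r5:Mul1
cycle 12: CDB Mul1=-28 // r0:Add1,r1:9,r2:Mul2,r3:9,r4:Add3,r5:-28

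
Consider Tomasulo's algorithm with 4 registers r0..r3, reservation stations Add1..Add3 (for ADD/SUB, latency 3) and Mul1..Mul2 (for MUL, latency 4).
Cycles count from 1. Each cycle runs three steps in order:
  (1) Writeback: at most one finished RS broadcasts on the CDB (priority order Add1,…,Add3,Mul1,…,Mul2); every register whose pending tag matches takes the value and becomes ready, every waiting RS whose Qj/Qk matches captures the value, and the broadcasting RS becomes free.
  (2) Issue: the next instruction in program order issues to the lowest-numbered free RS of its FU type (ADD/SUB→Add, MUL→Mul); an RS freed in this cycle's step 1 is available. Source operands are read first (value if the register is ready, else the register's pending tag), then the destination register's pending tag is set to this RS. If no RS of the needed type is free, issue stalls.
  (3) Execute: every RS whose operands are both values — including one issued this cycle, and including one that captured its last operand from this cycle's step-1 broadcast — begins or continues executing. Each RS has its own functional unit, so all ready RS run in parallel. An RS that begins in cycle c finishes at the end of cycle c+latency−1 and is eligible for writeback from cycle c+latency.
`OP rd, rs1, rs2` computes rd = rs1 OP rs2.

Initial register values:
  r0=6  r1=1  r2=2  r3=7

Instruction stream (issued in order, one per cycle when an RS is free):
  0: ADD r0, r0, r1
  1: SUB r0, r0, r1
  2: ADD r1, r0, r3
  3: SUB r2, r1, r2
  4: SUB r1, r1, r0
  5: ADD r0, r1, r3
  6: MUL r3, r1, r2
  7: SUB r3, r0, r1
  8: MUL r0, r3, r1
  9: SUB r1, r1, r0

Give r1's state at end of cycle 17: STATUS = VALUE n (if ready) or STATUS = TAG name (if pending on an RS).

c1: issue ADD r0<-Add1 | r0:Add1,r1:1,r2:2,r3:7
c2: issue SUB r0<-Add2 | r0:Add2,r1:1,r2:2,r3:7
c3: issue ADD r1<-Add3 | r0:Add2,r1:Add3,r2:2,r3:7
c4: CDB Add1=7; issue SUB r2<-Add1 | r0:Add2,r1:Add3,r2:Add1,r3:7
c5: stall | r0:Add2,r1:Add3,r2:Add1,r3:7
c6: stall | r0:Add2,r1:Add3,r2:Add1,r3:7
c7: CDB Add2=6; issue SUB r1<-Add2 | r0:6,r1:Add2,r2:Add1,r3:7
c8: stall | r0:6,r1:Add2,r2:Add1,r3:7
c9: stall | r0:6,r1:Add2,r2:Add1,r3:7
c10: CDB Add3=13; issue ADD r0<-Add3 | r0:Add3,r1:Add2,r2:Add1,r3:7
c11: issue MUL r3<-Mul1 | r0:Add3,r1:Add2,r2:Add1,r3:Mul1
c12: stall | r0:Add3,r1:Add2,r2:Add1,r3:Mul1
c13: CDB Add1=11; issue SUB r3<-Add1 | r0:Add3,r1:Add2,r2:11,r3:Add1
c14: CDB Add2=7; issue MUL r0<-Mul2 | r0:Mul2,r1:7,r2:11,r3:Add1
c15: issue SUB r1<-Add2 | r0:Mul2,r1:Add2,r2:11,r3:Add1
c16: - | r0:Mul2,r1:Add2,r2:11,r3:Add1
c17: CDB Add3=14 | r0:Mul2,r1:Add2,r2:11,r3:Add1

STATUS = TAG Add2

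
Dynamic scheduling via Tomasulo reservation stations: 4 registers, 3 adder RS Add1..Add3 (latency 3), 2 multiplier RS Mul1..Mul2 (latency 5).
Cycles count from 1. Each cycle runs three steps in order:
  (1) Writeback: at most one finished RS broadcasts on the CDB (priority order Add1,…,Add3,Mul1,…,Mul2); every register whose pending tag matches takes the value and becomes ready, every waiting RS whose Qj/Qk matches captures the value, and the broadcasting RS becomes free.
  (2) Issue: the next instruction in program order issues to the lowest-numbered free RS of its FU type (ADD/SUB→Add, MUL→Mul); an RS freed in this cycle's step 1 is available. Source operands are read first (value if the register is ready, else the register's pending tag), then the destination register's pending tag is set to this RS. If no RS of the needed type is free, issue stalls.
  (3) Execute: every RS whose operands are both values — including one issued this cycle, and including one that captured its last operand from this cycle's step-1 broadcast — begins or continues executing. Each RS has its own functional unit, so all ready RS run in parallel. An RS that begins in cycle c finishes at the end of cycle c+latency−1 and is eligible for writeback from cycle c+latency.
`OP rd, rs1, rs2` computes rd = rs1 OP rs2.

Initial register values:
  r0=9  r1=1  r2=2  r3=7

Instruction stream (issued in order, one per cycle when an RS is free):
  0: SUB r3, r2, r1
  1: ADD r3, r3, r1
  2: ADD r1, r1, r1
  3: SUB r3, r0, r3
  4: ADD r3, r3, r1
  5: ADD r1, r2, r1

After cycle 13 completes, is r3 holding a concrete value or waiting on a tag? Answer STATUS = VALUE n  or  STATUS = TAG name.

cycle 1: issue SUB r3<-Add1 // r0:9,r1:1,r2:2,r3:Add1
cycle 2: issue ADD r3<-Add2 // r0:9,r1:1,r2:2,r3:Add2
cycle 3: issue ADD r1<-Add3 // r0:9,r1:Add3,r2:2,r3:Add2
cycle 4: CDB Add1=1; issue SUB r3<-Add1 // r0:9,r1:Add3,r2:2,r3:Add1
cycle 5: stall // r0:9,r1:Add3,r2:2,r3:Add1
cycle 6: CDB Add3=2; issue ADD r3<-Add3 // r0:9,r1:2,r2:2,r3:Add3
cycle 7: CDB Add2=2; issue ADD r1<-Add2 // r0:9,r1:Add2,r2:2,r3:Add3
cycle 8: - // r0:9,r1:Add2,r2:2,r3:Add3
cycle 9: - // r0:9,r1:Add2,r2:2,r3:Add3
cycle 10: CDB Add1=7 // r0:9,r1:Add2,r2:2,r3:Add3
cycle 11: CDB Add2=4 // r0:9,r1:4,r2:2,r3:Add3
cycle 12: - // r0:9,r1:4,r2:2,r3:Add3
cycle 13: CDB Add3=9 // r0:9,r1:4,r2:2,r3:9

STATUS = VALUE 9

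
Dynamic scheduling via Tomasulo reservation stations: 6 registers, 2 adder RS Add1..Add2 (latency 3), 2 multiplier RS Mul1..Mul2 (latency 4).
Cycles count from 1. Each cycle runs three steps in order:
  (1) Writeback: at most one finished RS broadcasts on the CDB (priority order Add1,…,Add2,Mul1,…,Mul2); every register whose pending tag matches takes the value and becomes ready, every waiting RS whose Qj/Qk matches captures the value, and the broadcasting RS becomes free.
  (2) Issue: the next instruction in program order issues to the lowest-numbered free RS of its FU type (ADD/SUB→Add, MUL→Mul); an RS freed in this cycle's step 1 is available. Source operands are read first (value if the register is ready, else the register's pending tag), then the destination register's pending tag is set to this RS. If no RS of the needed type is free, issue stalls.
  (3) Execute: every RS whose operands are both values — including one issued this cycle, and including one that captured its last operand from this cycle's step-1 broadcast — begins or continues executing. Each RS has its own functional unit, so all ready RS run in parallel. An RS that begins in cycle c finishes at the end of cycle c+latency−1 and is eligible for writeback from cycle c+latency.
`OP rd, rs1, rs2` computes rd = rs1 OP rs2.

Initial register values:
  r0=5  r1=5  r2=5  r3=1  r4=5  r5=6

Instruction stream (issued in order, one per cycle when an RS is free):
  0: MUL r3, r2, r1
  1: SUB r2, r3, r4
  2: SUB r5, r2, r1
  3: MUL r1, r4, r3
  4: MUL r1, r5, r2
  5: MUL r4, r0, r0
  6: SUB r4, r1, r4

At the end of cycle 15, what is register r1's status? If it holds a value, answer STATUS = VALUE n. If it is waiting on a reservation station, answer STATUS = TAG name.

c1: issue MUL r3<-Mul1 | r0:5,r1:5,r2:5,r3:Mul1,r4:5,r5:6
c2: issue SUB r2<-Add1 | r0:5,r1:5,r2:Add1,r3:Mul1,r4:5,r5:6
c3: issue SUB r5<-Add2 | r0:5,r1:5,r2:Add1,r3:Mul1,r4:5,r5:Add2
c4: issue MUL r1<-Mul2 | r0:5,r1:Mul2,r2:Add1,r3:Mul1,r4:5,r5:Add2
c5: CDB Mul1=25; issue MUL r1<-Mul1 | r0:5,r1:Mul1,r2:Add1,r3:25,r4:5,r5:Add2
c6: stall | r0:5,r1:Mul1,r2:Add1,r3:25,r4:5,r5:Add2
c7: stall | r0:5,r1:Mul1,r2:Add1,r3:25,r4:5,r5:Add2
c8: CDB Add1=20; stall | r0:5,r1:Mul1,r2:20,r3:25,r4:5,r5:Add2
c9: CDB Mul2=125; issue MUL r4<-Mul2 | r0:5,r1:Mul1,r2:20,r3:25,r4:Mul2,r5:Add2
c10: issue SUB r4<-Add1 | r0:5,r1:Mul1,r2:20,r3:25,r4:Add1,r5:Add2
c11: CDB Add2=15 | r0:5,r1:Mul1,r2:20,r3:25,r4:Add1,r5:15
c12: - | r0:5,r1:Mul1,r2:20,r3:25,r4:Add1,r5:15
c13: CDB Mul2=25 | r0:5,r1:Mul1,r2:20,r3:25,r4:Add1,r5:15
c14: - | r0:5,r1:Mul1,r2:20,r3:25,r4:Add1,r5:15
c15: CDB Mul1=300 | r0:5,r1:300,r2:20,r3:25,r4:Add1,r5:15

STATUS = VALUE 300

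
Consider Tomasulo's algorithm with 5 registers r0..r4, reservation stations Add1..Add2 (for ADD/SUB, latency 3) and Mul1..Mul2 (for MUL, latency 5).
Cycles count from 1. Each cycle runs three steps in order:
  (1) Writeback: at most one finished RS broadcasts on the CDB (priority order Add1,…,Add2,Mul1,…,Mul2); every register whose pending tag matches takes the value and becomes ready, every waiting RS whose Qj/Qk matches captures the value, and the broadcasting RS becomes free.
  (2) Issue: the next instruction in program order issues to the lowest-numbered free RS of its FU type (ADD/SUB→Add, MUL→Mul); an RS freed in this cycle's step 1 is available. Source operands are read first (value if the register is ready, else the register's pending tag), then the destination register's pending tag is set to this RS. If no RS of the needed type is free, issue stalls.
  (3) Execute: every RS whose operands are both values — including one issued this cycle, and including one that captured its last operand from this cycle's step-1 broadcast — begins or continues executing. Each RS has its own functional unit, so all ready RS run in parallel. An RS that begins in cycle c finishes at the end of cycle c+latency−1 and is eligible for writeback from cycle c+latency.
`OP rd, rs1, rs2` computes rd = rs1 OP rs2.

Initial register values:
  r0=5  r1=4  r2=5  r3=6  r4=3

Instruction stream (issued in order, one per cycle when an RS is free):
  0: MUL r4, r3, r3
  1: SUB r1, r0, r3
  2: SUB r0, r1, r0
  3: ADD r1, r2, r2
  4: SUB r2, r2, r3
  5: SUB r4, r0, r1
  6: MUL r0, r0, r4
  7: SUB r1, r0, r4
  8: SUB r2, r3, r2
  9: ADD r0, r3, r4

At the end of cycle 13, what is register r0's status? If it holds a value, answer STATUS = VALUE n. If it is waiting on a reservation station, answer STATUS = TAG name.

  c1: issue MUL r4<-Mul1  regs: r0:5,r1:4,r2:5,r3:6,r4:Mul1
  c2: issue SUB r1<-Add1  regs: r0:5,r1:Add1,r2:5,r3:6,r4:Mul1
  c3: issue SUB r0<-Add2  regs: r0:Add2,r1:Add1,r2:5,r3:6,r4:Mul1
  c4: stall  regs: r0:Add2,r1:Add1,r2:5,r3:6,r4:Mul1
  c5: CDB Add1=-1; issue ADD r1<-Add1  regs: r0:Add2,r1:Add1,r2:5,r3:6,r4:Mul1
  c6: CDB Mul1=36; stall  regs: r0:Add2,r1:Add1,r2:5,r3:6,r4:36
  c7: stall  regs: r0:Add2,r1:Add1,r2:5,r3:6,r4:36
  c8: CDB Add1=10; issue SUB r2<-Add1  regs: r0:Add2,r1:10,r2:Add1,r3:6,r4:36
  c9: CDB Add2=-6; issue SUB r4<-Add2  regs: r0:-6,r1:10,r2:Add1,r3:6,r4:Add2
  c10: issue MUL r0<-Mul1  regs: r0:Mul1,r1:10,r2:Add1,r3:6,r4:Add2
  c11: CDB Add1=-1; issue SUB r1<-Add1  regs: r0:Mul1,r1:Add1,r2:-1,r3:6,r4:Add2
  c12: CDB Add2=-16; issue SUB r2<-Add2  regs: r0:Mul1,r1:Add1,r2:Add2,r3:6,r4:-16
  c13: stall  regs: r0:Mul1,r1:Add1,r2:Add2,r3:6,r4:-16

STATUS = TAG Mul1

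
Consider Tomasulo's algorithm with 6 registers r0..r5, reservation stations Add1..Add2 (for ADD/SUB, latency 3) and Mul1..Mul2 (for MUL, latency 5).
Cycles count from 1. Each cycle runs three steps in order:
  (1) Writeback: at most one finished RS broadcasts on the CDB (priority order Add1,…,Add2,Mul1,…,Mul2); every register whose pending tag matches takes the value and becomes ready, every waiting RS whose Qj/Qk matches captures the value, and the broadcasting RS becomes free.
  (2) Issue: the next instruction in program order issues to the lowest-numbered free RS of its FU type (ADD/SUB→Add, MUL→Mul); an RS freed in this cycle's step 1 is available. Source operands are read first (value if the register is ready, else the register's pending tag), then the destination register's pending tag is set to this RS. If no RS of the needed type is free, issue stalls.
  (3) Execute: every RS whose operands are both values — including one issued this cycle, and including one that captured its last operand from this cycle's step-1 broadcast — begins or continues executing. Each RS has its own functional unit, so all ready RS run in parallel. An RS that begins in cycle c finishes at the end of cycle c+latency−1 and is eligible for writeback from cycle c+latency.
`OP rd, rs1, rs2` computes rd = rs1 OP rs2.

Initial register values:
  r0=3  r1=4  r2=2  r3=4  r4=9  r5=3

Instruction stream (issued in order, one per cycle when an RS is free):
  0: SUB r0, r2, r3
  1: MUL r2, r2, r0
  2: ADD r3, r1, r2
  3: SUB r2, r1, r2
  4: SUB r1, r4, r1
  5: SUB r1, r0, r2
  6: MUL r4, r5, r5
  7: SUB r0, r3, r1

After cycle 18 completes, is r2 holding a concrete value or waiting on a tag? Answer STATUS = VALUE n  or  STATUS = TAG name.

STATUS = VALUE 8

  c1: issue SUB r0<-Add1  regs: r0:Add1,r1:4,r2:2,r3:4,r4:9,r5:3
  c2: issue MUL r2<-Mul1  regs: r0:Add1,r1:4,r2:Mul1,r3:4,r4:9,r5:3
  c3: issue ADD r3<-Add2  regs: r0:Add1,r1:4,r2:Mul1,r3:Add2,r4:9,r5:3
  c4: CDB Add1=-2; issue SUB r2<-Add1  regs: r0:-2,r1:4,r2:Add1,r3:Add2,r4:9,r5:3
  c5: stall  regs: r0:-2,r1:4,r2:Add1,r3:Add2,r4:9,r5:3
  c6: stall  regs: r0:-2,r1:4,r2:Add1,r3:Add2,r4:9,r5:3
  c7: stall  regs: r0:-2,r1:4,r2:Add1,r3:Add2,r4:9,r5:3
  c8: stall  regs: r0:-2,r1:4,r2:Add1,r3:Add2,r4:9,r5:3
  c9: CDB Mul1=-4; stall  regs: r0:-2,r1:4,r2:Add1,r3:Add2,r4:9,r5:3
  c10: stall  regs: r0:-2,r1:4,r2:Add1,r3:Add2,r4:9,r5:3
  c11: stall  regs: r0:-2,r1:4,r2:Add1,r3:Add2,r4:9,r5:3
  c12: CDB Add1=8; issue SUB r1<-Add1  regs: r0:-2,r1:Add1,r2:8,r3:Add2,r4:9,r5:3
  c13: CDB Add2=0; issue SUB r1<-Add2  regs: r0:-2,r1:Add2,r2:8,r3:0,r4:9,r5:3
  c14: issue MUL r4<-Mul1  regs: r0:-2,r1:Add2,r2:8,r3:0,r4:Mul1,r5:3
  c15: CDB Add1=5; issue SUB r0<-Add1  regs: r0:Add1,r1:Add2,r2:8,r3:0,r4:Mul1,r5:3
  c16: CDB Add2=-10  regs: r0:Add1,r1:-10,r2:8,r3:0,r4:Mul1,r5:3
  c17: -  regs: r0:Add1,r1:-10,r2:8,r3:0,r4:Mul1,r5:3
  c18: -  regs: r0:Add1,r1:-10,r2:8,r3:0,r4:Mul1,r5:3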